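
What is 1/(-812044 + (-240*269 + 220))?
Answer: -1/876384 ≈ -1.1411e-6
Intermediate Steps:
1/(-812044 + (-240*269 + 220)) = 1/(-812044 + (-64560 + 220)) = 1/(-812044 - 64340) = 1/(-876384) = -1/876384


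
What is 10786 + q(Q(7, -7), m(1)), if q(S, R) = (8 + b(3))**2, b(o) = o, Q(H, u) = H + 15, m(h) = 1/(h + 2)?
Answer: 10907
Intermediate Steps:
m(h) = 1/(2 + h)
Q(H, u) = 15 + H
q(S, R) = 121 (q(S, R) = (8 + 3)**2 = 11**2 = 121)
10786 + q(Q(7, -7), m(1)) = 10786 + 121 = 10907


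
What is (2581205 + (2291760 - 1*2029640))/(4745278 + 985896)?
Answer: 2843325/5731174 ≈ 0.49612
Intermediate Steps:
(2581205 + (2291760 - 1*2029640))/(4745278 + 985896) = (2581205 + (2291760 - 2029640))/5731174 = (2581205 + 262120)*(1/5731174) = 2843325*(1/5731174) = 2843325/5731174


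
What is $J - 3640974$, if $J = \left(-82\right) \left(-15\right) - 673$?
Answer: $-3640417$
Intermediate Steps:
$J = 557$ ($J = 1230 - 673 = 557$)
$J - 3640974 = 557 - 3640974 = -3640417$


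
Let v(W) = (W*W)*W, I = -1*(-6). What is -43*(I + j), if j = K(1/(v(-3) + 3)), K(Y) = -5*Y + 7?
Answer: -13631/24 ≈ -567.96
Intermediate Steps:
I = 6
v(W) = W**3 (v(W) = W**2*W = W**3)
K(Y) = 7 - 5*Y
j = 173/24 (j = 7 - 5/((-3)**3 + 3) = 7 - 5/(-27 + 3) = 7 - 5/(-24) = 7 - 5*(-1/24) = 7 + 5/24 = 173/24 ≈ 7.2083)
-43*(I + j) = -43*(6 + 173/24) = -43*317/24 = -13631/24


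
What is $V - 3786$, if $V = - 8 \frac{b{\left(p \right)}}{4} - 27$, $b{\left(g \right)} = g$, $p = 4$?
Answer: $-3821$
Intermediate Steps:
$V = -35$ ($V = - 8 \cdot \frac{4}{4} - 27 = - 8 \cdot 4 \cdot \frac{1}{4} - 27 = \left(-8\right) 1 - 27 = -8 - 27 = -35$)
$V - 3786 = -35 - 3786 = -3821$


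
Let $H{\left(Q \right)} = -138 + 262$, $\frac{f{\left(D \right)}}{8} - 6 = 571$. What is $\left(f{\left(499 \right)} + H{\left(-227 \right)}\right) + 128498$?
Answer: $133238$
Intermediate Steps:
$f{\left(D \right)} = 4616$ ($f{\left(D \right)} = 48 + 8 \cdot 571 = 48 + 4568 = 4616$)
$H{\left(Q \right)} = 124$
$\left(f{\left(499 \right)} + H{\left(-227 \right)}\right) + 128498 = \left(4616 + 124\right) + 128498 = 4740 + 128498 = 133238$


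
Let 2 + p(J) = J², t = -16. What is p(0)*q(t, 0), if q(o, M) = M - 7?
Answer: 14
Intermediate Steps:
q(o, M) = -7 + M
p(J) = -2 + J²
p(0)*q(t, 0) = (-2 + 0²)*(-7 + 0) = (-2 + 0)*(-7) = -2*(-7) = 14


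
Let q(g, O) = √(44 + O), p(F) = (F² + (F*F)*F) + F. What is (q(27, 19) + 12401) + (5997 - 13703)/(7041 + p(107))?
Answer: 7711185967/621820 + 3*√7 ≈ 12409.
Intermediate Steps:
p(F) = F + F² + F³ (p(F) = (F² + F²*F) + F = (F² + F³) + F = F + F² + F³)
(q(27, 19) + 12401) + (5997 - 13703)/(7041 + p(107)) = (√(44 + 19) + 12401) + (5997 - 13703)/(7041 + 107*(1 + 107 + 107²)) = (√63 + 12401) - 7706/(7041 + 107*(1 + 107 + 11449)) = (3*√7 + 12401) - 7706/(7041 + 107*11557) = (12401 + 3*√7) - 7706/(7041 + 1236599) = (12401 + 3*√7) - 7706/1243640 = (12401 + 3*√7) - 7706*1/1243640 = (12401 + 3*√7) - 3853/621820 = 7711185967/621820 + 3*√7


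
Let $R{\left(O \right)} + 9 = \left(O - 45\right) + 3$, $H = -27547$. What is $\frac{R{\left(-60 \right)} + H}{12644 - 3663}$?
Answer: $- \frac{27658}{8981} \approx -3.0796$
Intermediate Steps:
$R{\left(O \right)} = -51 + O$ ($R{\left(O \right)} = -9 + \left(\left(O - 45\right) + 3\right) = -9 + \left(\left(-45 + O\right) + 3\right) = -9 + \left(-42 + O\right) = -51 + O$)
$\frac{R{\left(-60 \right)} + H}{12644 - 3663} = \frac{\left(-51 - 60\right) - 27547}{12644 - 3663} = \frac{-111 - 27547}{8981} = \left(-27658\right) \frac{1}{8981} = - \frac{27658}{8981}$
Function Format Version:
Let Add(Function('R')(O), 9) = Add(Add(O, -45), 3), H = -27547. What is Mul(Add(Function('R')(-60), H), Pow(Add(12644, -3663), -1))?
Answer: Rational(-27658, 8981) ≈ -3.0796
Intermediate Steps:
Function('R')(O) = Add(-51, O) (Function('R')(O) = Add(-9, Add(Add(O, -45), 3)) = Add(-9, Add(Add(-45, O), 3)) = Add(-9, Add(-42, O)) = Add(-51, O))
Mul(Add(Function('R')(-60), H), Pow(Add(12644, -3663), -1)) = Mul(Add(Add(-51, -60), -27547), Pow(Add(12644, -3663), -1)) = Mul(Add(-111, -27547), Pow(8981, -1)) = Mul(-27658, Rational(1, 8981)) = Rational(-27658, 8981)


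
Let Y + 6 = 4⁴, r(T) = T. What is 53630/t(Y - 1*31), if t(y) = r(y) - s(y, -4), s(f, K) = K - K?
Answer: 53630/219 ≈ 244.89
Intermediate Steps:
s(f, K) = 0
Y = 250 (Y = -6 + 4⁴ = -6 + 256 = 250)
t(y) = y (t(y) = y - 1*0 = y + 0 = y)
53630/t(Y - 1*31) = 53630/(250 - 1*31) = 53630/(250 - 31) = 53630/219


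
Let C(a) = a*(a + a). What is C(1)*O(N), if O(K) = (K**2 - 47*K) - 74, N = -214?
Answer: 111560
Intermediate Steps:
O(K) = -74 + K**2 - 47*K
C(a) = 2*a**2 (C(a) = a*(2*a) = 2*a**2)
C(1)*O(N) = (2*1**2)*(-74 + (-214)**2 - 47*(-214)) = (2*1)*(-74 + 45796 + 10058) = 2*55780 = 111560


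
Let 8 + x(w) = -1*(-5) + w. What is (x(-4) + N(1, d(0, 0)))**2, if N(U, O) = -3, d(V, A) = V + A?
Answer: 100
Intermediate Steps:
d(V, A) = A + V
x(w) = -3 + w (x(w) = -8 + (-1*(-5) + w) = -8 + (5 + w) = -3 + w)
(x(-4) + N(1, d(0, 0)))**2 = ((-3 - 4) - 3)**2 = (-7 - 3)**2 = (-10)**2 = 100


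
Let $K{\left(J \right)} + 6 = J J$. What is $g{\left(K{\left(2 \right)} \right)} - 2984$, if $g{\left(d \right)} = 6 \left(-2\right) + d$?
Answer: $-2998$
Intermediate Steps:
$K{\left(J \right)} = -6 + J^{2}$ ($K{\left(J \right)} = -6 + J J = -6 + J^{2}$)
$g{\left(d \right)} = -12 + d$
$g{\left(K{\left(2 \right)} \right)} - 2984 = \left(-12 - \left(6 - 2^{2}\right)\right) - 2984 = \left(-12 + \left(-6 + 4\right)\right) - 2984 = \left(-12 - 2\right) - 2984 = -14 - 2984 = -2998$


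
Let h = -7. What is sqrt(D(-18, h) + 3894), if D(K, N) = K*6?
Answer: sqrt(3786) ≈ 61.530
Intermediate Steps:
D(K, N) = 6*K
sqrt(D(-18, h) + 3894) = sqrt(6*(-18) + 3894) = sqrt(-108 + 3894) = sqrt(3786)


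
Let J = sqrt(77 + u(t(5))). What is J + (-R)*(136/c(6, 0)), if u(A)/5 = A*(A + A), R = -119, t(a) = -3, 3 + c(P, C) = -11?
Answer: -1156 + sqrt(167) ≈ -1143.1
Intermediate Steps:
c(P, C) = -14 (c(P, C) = -3 - 11 = -14)
u(A) = 10*A**2 (u(A) = 5*(A*(A + A)) = 5*(A*(2*A)) = 5*(2*A**2) = 10*A**2)
J = sqrt(167) (J = sqrt(77 + 10*(-3)**2) = sqrt(77 + 10*9) = sqrt(77 + 90) = sqrt(167) ≈ 12.923)
J + (-R)*(136/c(6, 0)) = sqrt(167) + (-1*(-119))*(136/(-14)) = sqrt(167) + 119*(136*(-1/14)) = sqrt(167) + 119*(-68/7) = sqrt(167) - 1156 = -1156 + sqrt(167)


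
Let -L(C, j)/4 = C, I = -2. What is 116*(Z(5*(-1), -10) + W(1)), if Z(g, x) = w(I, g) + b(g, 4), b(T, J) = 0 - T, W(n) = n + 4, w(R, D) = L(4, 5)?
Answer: -696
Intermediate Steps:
L(C, j) = -4*C
w(R, D) = -16 (w(R, D) = -4*4 = -16)
W(n) = 4 + n
b(T, J) = -T
Z(g, x) = -16 - g
116*(Z(5*(-1), -10) + W(1)) = 116*((-16 - 5*(-1)) + (4 + 1)) = 116*((-16 - 1*(-5)) + 5) = 116*((-16 + 5) + 5) = 116*(-11 + 5) = 116*(-6) = -696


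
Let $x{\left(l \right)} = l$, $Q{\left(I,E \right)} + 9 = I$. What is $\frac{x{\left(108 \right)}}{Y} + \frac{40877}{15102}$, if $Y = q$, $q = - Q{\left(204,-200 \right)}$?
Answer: $\frac{2113333}{981630} \approx 2.1529$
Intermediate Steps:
$Q{\left(I,E \right)} = -9 + I$
$q = -195$ ($q = - (-9 + 204) = \left(-1\right) 195 = -195$)
$Y = -195$
$\frac{x{\left(108 \right)}}{Y} + \frac{40877}{15102} = \frac{108}{-195} + \frac{40877}{15102} = 108 \left(- \frac{1}{195}\right) + 40877 \cdot \frac{1}{15102} = - \frac{36}{65} + \frac{40877}{15102} = \frac{2113333}{981630}$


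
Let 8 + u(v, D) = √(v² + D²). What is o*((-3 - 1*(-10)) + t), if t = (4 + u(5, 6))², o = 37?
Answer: 3108 - 296*√61 ≈ 796.17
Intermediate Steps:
u(v, D) = -8 + √(D² + v²) (u(v, D) = -8 + √(v² + D²) = -8 + √(D² + v²))
t = (-4 + √61)² (t = (4 + (-8 + √(6² + 5²)))² = (4 + (-8 + √(36 + 25)))² = (4 + (-8 + √61))² = (-4 + √61)² ≈ 14.518)
o*((-3 - 1*(-10)) + t) = 37*((-3 - 1*(-10)) + (4 - √61)²) = 37*((-3 + 10) + (4 - √61)²) = 37*(7 + (4 - √61)²) = 259 + 37*(4 - √61)²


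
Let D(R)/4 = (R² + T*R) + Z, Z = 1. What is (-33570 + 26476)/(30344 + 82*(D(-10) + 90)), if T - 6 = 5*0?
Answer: -3547/25586 ≈ -0.13863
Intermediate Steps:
T = 6 (T = 6 + 5*0 = 6 + 0 = 6)
D(R) = 4 + 4*R² + 24*R (D(R) = 4*((R² + 6*R) + 1) = 4*(1 + R² + 6*R) = 4 + 4*R² + 24*R)
(-33570 + 26476)/(30344 + 82*(D(-10) + 90)) = (-33570 + 26476)/(30344 + 82*((4 + 4*(-10)² + 24*(-10)) + 90)) = -7094/(30344 + 82*((4 + 4*100 - 240) + 90)) = -7094/(30344 + 82*((4 + 400 - 240) + 90)) = -7094/(30344 + 82*(164 + 90)) = -7094/(30344 + 82*254) = -7094/(30344 + 20828) = -7094/51172 = -7094*1/51172 = -3547/25586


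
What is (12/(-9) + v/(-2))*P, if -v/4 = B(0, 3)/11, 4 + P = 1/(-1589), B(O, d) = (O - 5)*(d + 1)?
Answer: 347516/17479 ≈ 19.882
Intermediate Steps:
B(O, d) = (1 + d)*(-5 + O) (B(O, d) = (-5 + O)*(1 + d) = (1 + d)*(-5 + O))
P = -6357/1589 (P = -4 + 1/(-1589) = -4 - 1/1589 = -6357/1589 ≈ -4.0006)
v = 80/11 (v = -4*(-5 + 0 - 5*3 + 0*3)/11 = -4*(-5 + 0 - 15 + 0)/11 = -(-80)/11 = -4*(-20/11) = 80/11 ≈ 7.2727)
(12/(-9) + v/(-2))*P = (12/(-9) + (80/11)/(-2))*(-6357/1589) = (12*(-⅑) + (80/11)*(-½))*(-6357/1589) = (-4/3 - 40/11)*(-6357/1589) = -164/33*(-6357/1589) = 347516/17479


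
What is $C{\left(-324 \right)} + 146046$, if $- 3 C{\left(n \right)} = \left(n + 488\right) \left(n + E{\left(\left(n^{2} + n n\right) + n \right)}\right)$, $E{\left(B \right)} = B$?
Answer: $-11295906$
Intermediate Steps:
$C{\left(n \right)} = - \frac{\left(488 + n\right) \left(2 n + 2 n^{2}\right)}{3}$ ($C{\left(n \right)} = - \frac{\left(n + 488\right) \left(n + \left(\left(n^{2} + n n\right) + n\right)\right)}{3} = - \frac{\left(488 + n\right) \left(n + \left(\left(n^{2} + n^{2}\right) + n\right)\right)}{3} = - \frac{\left(488 + n\right) \left(n + \left(2 n^{2} + n\right)\right)}{3} = - \frac{\left(488 + n\right) \left(n + \left(n + 2 n^{2}\right)\right)}{3} = - \frac{\left(488 + n\right) \left(2 n + 2 n^{2}\right)}{3}$)
$C{\left(-324 \right)} + 146046 = \frac{2}{3} \left(-324\right) \left(-488 - \left(-324\right)^{2} - -158436\right) + 146046 = \frac{2}{3} \left(-324\right) \left(-488 - 104976 + 158436\right) + 146046 = \frac{2}{3} \left(-324\right) 52972 + 146046 = -11441952 + 146046 = -11295906$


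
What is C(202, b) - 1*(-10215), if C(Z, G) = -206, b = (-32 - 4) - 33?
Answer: 10009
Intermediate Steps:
b = -69 (b = -36 - 33 = -69)
C(202, b) - 1*(-10215) = -206 - 1*(-10215) = -206 + 10215 = 10009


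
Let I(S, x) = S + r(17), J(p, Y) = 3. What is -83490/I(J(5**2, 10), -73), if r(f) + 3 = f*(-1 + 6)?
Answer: -16698/17 ≈ -982.24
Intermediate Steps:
r(f) = -3 + 5*f (r(f) = -3 + f*(-1 + 6) = -3 + f*5 = -3 + 5*f)
I(S, x) = 82 + S (I(S, x) = S + (-3 + 5*17) = S + (-3 + 85) = S + 82 = 82 + S)
-83490/I(J(5**2, 10), -73) = -83490/(82 + 3) = -83490/85 = -83490*1/85 = -16698/17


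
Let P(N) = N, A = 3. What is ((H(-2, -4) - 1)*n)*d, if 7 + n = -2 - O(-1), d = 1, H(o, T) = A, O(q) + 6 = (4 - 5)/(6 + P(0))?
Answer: -17/3 ≈ -5.6667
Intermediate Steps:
O(q) = -37/6 (O(q) = -6 + (4 - 5)/(6 + 0) = -6 - 1/6 = -6 - 1*⅙ = -6 - ⅙ = -37/6)
H(o, T) = 3
n = -17/6 (n = -7 + (-2 - 1*(-37/6)) = -7 + (-2 + 37/6) = -7 + 25/6 = -17/6 ≈ -2.8333)
((H(-2, -4) - 1)*n)*d = ((3 - 1)*(-17/6))*1 = (2*(-17/6))*1 = -17/3*1 = -17/3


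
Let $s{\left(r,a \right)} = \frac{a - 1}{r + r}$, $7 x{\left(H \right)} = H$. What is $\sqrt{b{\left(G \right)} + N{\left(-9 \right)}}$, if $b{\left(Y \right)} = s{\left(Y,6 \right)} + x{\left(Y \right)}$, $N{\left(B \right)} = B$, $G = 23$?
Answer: $\frac{19 i \sqrt{1610}}{322} \approx 2.3676 i$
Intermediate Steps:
$x{\left(H \right)} = \frac{H}{7}$
$s{\left(r,a \right)} = \frac{-1 + a}{2 r}$
$b{\left(Y \right)} = \frac{Y}{7} + \frac{5}{2 Y}$ ($b{\left(Y \right)} = \frac{-1 + 6}{2 Y} + \frac{Y}{7} = \frac{1}{2} \frac{1}{Y} 5 + \frac{Y}{7} = \frac{5}{2 Y} + \frac{Y}{7} = \frac{Y}{7} + \frac{5}{2 Y}$)
$\sqrt{b{\left(G \right)} + N{\left(-9 \right)}} = \sqrt{\left(\frac{1}{7} \cdot 23 + \frac{5}{2 \cdot 23}\right) - 9} = \sqrt{\left(\frac{23}{7} + \frac{5}{2} \cdot \frac{1}{23}\right) - 9} = \sqrt{\left(\frac{23}{7} + \frac{5}{46}\right) - 9} = \sqrt{\frac{1093}{322} - 9} = \sqrt{- \frac{1805}{322}} = \frac{19 i \sqrt{1610}}{322}$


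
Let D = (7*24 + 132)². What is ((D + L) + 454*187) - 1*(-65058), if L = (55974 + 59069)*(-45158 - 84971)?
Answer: -14970190591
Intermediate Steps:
L = -14970430547 (L = 115043*(-130129) = -14970430547)
D = 90000 (D = (168 + 132)² = 300² = 90000)
((D + L) + 454*187) - 1*(-65058) = ((90000 - 14970430547) + 454*187) - 1*(-65058) = (-14970340547 + 84898) + 65058 = -14970255649 + 65058 = -14970190591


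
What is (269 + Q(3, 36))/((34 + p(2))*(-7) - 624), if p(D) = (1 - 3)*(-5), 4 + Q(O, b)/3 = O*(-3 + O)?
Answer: -257/932 ≈ -0.27575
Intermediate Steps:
Q(O, b) = -12 + 3*O*(-3 + O) (Q(O, b) = -12 + 3*(O*(-3 + O)) = -12 + 3*O*(-3 + O))
p(D) = 10 (p(D) = -2*(-5) = 10)
(269 + Q(3, 36))/((34 + p(2))*(-7) - 624) = (269 + (-12 - 9*3 + 3*3²))/((34 + 10)*(-7) - 624) = (269 + (-12 - 27 + 3*9))/(44*(-7) - 624) = (269 + (-12 - 27 + 27))/(-308 - 624) = (269 - 12)/(-932) = 257*(-1/932) = -257/932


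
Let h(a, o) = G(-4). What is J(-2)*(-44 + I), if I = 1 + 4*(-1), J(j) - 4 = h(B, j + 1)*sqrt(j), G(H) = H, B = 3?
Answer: -188 + 188*I*sqrt(2) ≈ -188.0 + 265.87*I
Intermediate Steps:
h(a, o) = -4
J(j) = 4 - 4*sqrt(j)
I = -3 (I = 1 - 4 = -3)
J(-2)*(-44 + I) = (4 - 4*I*sqrt(2))*(-44 - 3) = (4 - 4*I*sqrt(2))*(-47) = -188 + 188*I*sqrt(2)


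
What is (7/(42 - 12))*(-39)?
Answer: -91/10 ≈ -9.1000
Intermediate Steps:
(7/(42 - 12))*(-39) = (7/30)*(-39) = -91/10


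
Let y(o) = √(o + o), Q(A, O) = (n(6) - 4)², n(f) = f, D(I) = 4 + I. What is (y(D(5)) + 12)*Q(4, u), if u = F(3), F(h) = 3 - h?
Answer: 48 + 12*√2 ≈ 64.971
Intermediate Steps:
u = 0 (u = 3 - 1*3 = 3 - 3 = 0)
Q(A, O) = 4 (Q(A, O) = (6 - 4)² = 2² = 4)
y(o) = √2*√o (y(o) = √(2*o) = √2*√o)
(y(D(5)) + 12)*Q(4, u) = (√2*√(4 + 5) + 12)*4 = (√2*√9 + 12)*4 = (√2*3 + 12)*4 = (3*√2 + 12)*4 = (12 + 3*√2)*4 = 48 + 12*√2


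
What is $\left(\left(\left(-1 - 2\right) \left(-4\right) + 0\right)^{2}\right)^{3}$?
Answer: $2985984$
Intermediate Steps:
$\left(\left(\left(-1 - 2\right) \left(-4\right) + 0\right)^{2}\right)^{3} = \left(\left(\left(-3\right) \left(-4\right) + 0\right)^{2}\right)^{3} = \left(\left(12 + 0\right)^{2}\right)^{3} = \left(12^{2}\right)^{3} = 144^{3} = 2985984$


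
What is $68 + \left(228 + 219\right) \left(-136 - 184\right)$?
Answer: $-142972$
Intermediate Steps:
$68 + \left(228 + 219\right) \left(-136 - 184\right) = 68 + 447 \left(-320\right) = 68 - 143040 = -142972$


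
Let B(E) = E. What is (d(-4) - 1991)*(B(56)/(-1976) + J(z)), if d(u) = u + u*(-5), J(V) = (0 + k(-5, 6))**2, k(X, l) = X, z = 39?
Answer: -12181800/247 ≈ -49319.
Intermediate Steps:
J(V) = 25 (J(V) = (0 - 5)**2 = (-5)**2 = 25)
d(u) = -4*u (d(u) = u - 5*u = -4*u)
(d(-4) - 1991)*(B(56)/(-1976) + J(z)) = (-4*(-4) - 1991)*(56/(-1976) + 25) = (16 - 1991)*(56*(-1/1976) + 25) = -1975*(-7/247 + 25) = -1975*6168/247 = -12181800/247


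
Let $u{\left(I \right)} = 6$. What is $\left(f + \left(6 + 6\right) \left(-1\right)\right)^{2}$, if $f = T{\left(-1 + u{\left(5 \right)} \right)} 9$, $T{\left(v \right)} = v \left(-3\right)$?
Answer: $21609$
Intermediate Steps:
$T{\left(v \right)} = - 3 v$
$f = -135$ ($f = - 3 \left(-1 + 6\right) 9 = \left(-3\right) 5 \cdot 9 = \left(-15\right) 9 = -135$)
$\left(f + \left(6 + 6\right) \left(-1\right)\right)^{2} = \left(-135 + \left(6 + 6\right) \left(-1\right)\right)^{2} = \left(-135 + 12 \left(-1\right)\right)^{2} = \left(-135 - 12\right)^{2} = \left(-147\right)^{2} = 21609$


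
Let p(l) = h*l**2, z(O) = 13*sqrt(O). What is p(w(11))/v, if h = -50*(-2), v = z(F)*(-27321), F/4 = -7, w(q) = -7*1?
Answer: 50*I*sqrt(7)/50739 ≈ 0.0026072*I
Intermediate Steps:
w(q) = -7
F = -28 (F = 4*(-7) = -28)
v = -710346*I*sqrt(7) (v = (13*sqrt(-28))*(-27321) = (13*(2*I*sqrt(7)))*(-27321) = (26*I*sqrt(7))*(-27321) = -710346*I*sqrt(7) ≈ -1.8794e+6*I)
h = 100
p(l) = 100*l**2
p(w(11))/v = (100*(-7)**2)/((-710346*I*sqrt(7))) = (100*49)*(I*sqrt(7)/4972422) = 4900*(I*sqrt(7)/4972422) = 50*I*sqrt(7)/50739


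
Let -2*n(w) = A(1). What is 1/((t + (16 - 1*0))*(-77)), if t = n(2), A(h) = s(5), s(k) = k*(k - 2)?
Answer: -2/1309 ≈ -0.0015279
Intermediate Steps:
s(k) = k*(-2 + k)
A(h) = 15 (A(h) = 5*(-2 + 5) = 5*3 = 15)
n(w) = -15/2 (n(w) = -½*15 = -15/2)
t = -15/2 ≈ -7.5000
1/((t + (16 - 1*0))*(-77)) = 1/((-15/2 + (16 - 1*0))*(-77)) = 1/((-15/2 + (16 + 0))*(-77)) = 1/((-15/2 + 16)*(-77)) = 1/((17/2)*(-77)) = 1/(-1309/2) = -2/1309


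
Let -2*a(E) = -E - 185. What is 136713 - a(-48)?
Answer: 273289/2 ≈ 1.3664e+5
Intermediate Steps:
a(E) = 185/2 + E/2 (a(E) = -(-E - 185)/2 = -(-185 - E)/2 = 185/2 + E/2)
136713 - a(-48) = 136713 - (185/2 + (½)*(-48)) = 136713 - (185/2 - 24) = 136713 - 1*137/2 = 136713 - 137/2 = 273289/2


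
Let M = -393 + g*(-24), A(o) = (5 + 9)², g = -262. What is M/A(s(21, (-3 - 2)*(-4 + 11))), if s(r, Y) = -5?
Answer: 5895/196 ≈ 30.077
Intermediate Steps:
A(o) = 196 (A(o) = 14² = 196)
M = 5895 (M = -393 - 262*(-24) = -393 + 6288 = 5895)
M/A(s(21, (-3 - 2)*(-4 + 11))) = 5895/196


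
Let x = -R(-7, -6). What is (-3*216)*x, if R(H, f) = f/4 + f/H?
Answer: -2916/7 ≈ -416.57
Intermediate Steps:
R(H, f) = f/4 + f/H (R(H, f) = f*(1/4) + f/H = f/4 + f/H)
x = 9/14 (x = -((1/4)*(-6) - 6/(-7)) = -(-3/2 - 6*(-1/7)) = -(-3/2 + 6/7) = -1*(-9/14) = 9/14 ≈ 0.64286)
(-3*216)*x = -3*216*(9/14) = -648*9/14 = -2916/7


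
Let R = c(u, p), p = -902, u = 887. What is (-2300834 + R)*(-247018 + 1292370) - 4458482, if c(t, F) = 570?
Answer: -2404590031410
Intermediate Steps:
R = 570
(-2300834 + R)*(-247018 + 1292370) - 4458482 = (-2300834 + 570)*(-247018 + 1292370) - 4458482 = -2300264*1045352 - 4458482 = -2404585572928 - 4458482 = -2404590031410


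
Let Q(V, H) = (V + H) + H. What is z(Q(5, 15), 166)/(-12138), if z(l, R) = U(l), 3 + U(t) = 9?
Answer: -1/2023 ≈ -0.00049432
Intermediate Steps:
Q(V, H) = V + 2*H (Q(V, H) = (H + V) + H = V + 2*H)
U(t) = 6 (U(t) = -3 + 9 = 6)
z(l, R) = 6
z(Q(5, 15), 166)/(-12138) = 6/(-12138) = 6*(-1/12138) = -1/2023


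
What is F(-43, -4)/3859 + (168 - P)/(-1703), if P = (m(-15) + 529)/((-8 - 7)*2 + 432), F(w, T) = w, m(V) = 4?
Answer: -288002635/2641894554 ≈ -0.10901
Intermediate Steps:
P = 533/402 (P = (4 + 529)/((-8 - 7)*2 + 432) = 533/(-15*2 + 432) = 533/(-30 + 432) = 533/402 ≈ 1.3259)
F(-43, -4)/3859 + (168 - P)/(-1703) = -43/3859 + (168 - 1*533/402)/(-1703) = -43*1/3859 + (168 - 533/402)*(-1/1703) = -43/3859 + (67003/402)*(-1/1703) = -43/3859 - 67003/684606 = -288002635/2641894554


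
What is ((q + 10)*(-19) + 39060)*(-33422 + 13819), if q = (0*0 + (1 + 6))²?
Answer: -743718217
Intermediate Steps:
q = 49 (q = (0 + 7)² = 7² = 49)
((q + 10)*(-19) + 39060)*(-33422 + 13819) = ((49 + 10)*(-19) + 39060)*(-33422 + 13819) = (59*(-19) + 39060)*(-19603) = (-1121 + 39060)*(-19603) = 37939*(-19603) = -743718217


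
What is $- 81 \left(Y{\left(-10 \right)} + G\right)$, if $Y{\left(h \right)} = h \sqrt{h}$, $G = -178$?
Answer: $14418 + 810 i \sqrt{10} \approx 14418.0 + 2561.4 i$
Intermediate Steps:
$Y{\left(h \right)} = h^{\frac{3}{2}}$
$- 81 \left(Y{\left(-10 \right)} + G\right) = - 81 \left(\left(-10\right)^{\frac{3}{2}} - 178\right) = - 81 \left(- 10 i \sqrt{10} - 178\right) = - 81 \left(-178 - 10 i \sqrt{10}\right) = 14418 + 810 i \sqrt{10}$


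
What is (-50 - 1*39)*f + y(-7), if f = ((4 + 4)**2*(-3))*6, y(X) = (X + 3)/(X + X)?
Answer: 717698/7 ≈ 1.0253e+5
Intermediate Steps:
y(X) = (3 + X)/(2*X) (y(X) = (3 + X)/((2*X)) = (3 + X)*(1/(2*X)) = (3 + X)/(2*X))
f = -1152 (f = (8**2*(-3))*6 = (64*(-3))*6 = -192*6 = -1152)
(-50 - 1*39)*f + y(-7) = (-50 - 1*39)*(-1152) + (1/2)*(3 - 7)/(-7) = (-50 - 39)*(-1152) + (1/2)*(-1/7)*(-4) = -89*(-1152) + 2/7 = 102528 + 2/7 = 717698/7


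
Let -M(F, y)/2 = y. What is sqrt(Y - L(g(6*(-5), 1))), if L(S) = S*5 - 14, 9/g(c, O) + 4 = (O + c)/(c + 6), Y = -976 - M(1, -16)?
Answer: I*sqrt(4389706)/67 ≈ 31.271*I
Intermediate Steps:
M(F, y) = -2*y
Y = -1008 (Y = -976 - (-2)*(-16) = -976 - 1*32 = -976 - 32 = -1008)
g(c, O) = 9/(-4 + (O + c)/(6 + c)) (g(c, O) = 9/(-4 + (O + c)/(c + 6)) = 9/(-4 + (O + c)/(6 + c)))
L(S) = -14 + 5*S (L(S) = 5*S - 14 = -14 + 5*S)
sqrt(Y - L(g(6*(-5), 1))) = sqrt(-1008 - (-14 + 5*(9*(-6 - 6*(-5))/(24 - 1*1 + 3*(6*(-5)))))) = sqrt(-1008 - (-14 + 5*(9*(-6 - 1*(-30))/(24 - 1 + 3*(-30))))) = sqrt(-1008 - (-14 + 5*(9*(-6 + 30)/(24 - 1 - 90)))) = sqrt(-1008 - (-14 + 5*(9*24/(-67)))) = sqrt(-1008 - (-14 + 5*(9*(-1/67)*24))) = sqrt(-1008 - (-14 + 5*(-216/67))) = sqrt(-1008 - (-14 - 1080/67)) = sqrt(-1008 - 1*(-2018/67)) = sqrt(-1008 + 2018/67) = sqrt(-65518/67) = I*sqrt(4389706)/67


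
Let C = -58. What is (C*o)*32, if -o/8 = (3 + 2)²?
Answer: 371200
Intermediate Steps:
o = -200 (o = -8*(3 + 2)² = -8*5² = -8*25 = -200)
(C*o)*32 = -58*(-200)*32 = 11600*32 = 371200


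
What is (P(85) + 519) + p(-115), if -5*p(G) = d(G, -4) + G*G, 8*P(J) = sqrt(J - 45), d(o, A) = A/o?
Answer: -1222454/575 + sqrt(10)/4 ≈ -2125.2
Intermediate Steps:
P(J) = sqrt(-45 + J)/8 (P(J) = sqrt(J - 45)/8 = sqrt(-45 + J)/8)
p(G) = -G**2/5 + 4/(5*G) (p(G) = -(-4/G + G*G)/5 = -(-4/G + G**2)/5 = -(G**2 - 4/G)/5 = -G**2/5 + 4/(5*G))
(P(85) + 519) + p(-115) = (sqrt(-45 + 85)/8 + 519) + (1/5)*(4 - 1*(-115)**3)/(-115) = (sqrt(40)/8 + 519) + (1/5)*(-1/115)*(4 - 1*(-1520875)) = ((2*sqrt(10))/8 + 519) + (1/5)*(-1/115)*(4 + 1520875) = (sqrt(10)/4 + 519) + (1/5)*(-1/115)*1520879 = (519 + sqrt(10)/4) - 1520879/575 = -1222454/575 + sqrt(10)/4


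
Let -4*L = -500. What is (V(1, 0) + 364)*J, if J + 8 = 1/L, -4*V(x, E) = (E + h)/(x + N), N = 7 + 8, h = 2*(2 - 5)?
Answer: -11639349/4000 ≈ -2909.8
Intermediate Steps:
h = -6 (h = 2*(-3) = -6)
L = 125 (L = -1/4*(-500) = 125)
N = 15
V(x, E) = -(-6 + E)/(4*(15 + x)) (V(x, E) = -(E - 6)/(4*(x + 15)) = -(-6 + E)/(4*(15 + x)))
J = -999/125 (J = -8 + 1/125 = -999/125 ≈ -7.9920)
(V(1, 0) + 364)*J = ((6 - 1*0)/(4*(15 + 1)) + 364)*(-999/125) = ((1/4)*(6 + 0)/16 + 364)*(-999/125) = ((1/4)*(1/16)*6 + 364)*(-999/125) = (3/32 + 364)*(-999/125) = (11651/32)*(-999/125) = -11639349/4000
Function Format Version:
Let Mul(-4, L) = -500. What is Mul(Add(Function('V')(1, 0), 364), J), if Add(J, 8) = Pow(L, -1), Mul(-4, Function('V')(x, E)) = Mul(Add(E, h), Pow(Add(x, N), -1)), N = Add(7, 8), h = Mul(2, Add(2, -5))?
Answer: Rational(-11639349, 4000) ≈ -2909.8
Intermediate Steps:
h = -6 (h = Mul(2, -3) = -6)
L = 125 (L = Mul(Rational(-1, 4), -500) = 125)
N = 15
Function('V')(x, E) = Mul(Rational(-1, 4), Pow(Add(15, x), -1), Add(-6, E)) (Function('V')(x, E) = Mul(Rational(-1, 4), Mul(Add(E, -6), Pow(Add(x, 15), -1))) = Mul(Rational(-1, 4), Mul(Add(-6, E), Pow(Add(15, x), -1))) = Mul(Rational(-1, 4), Mul(Pow(Add(15, x), -1), Add(-6, E))) = Mul(Rational(-1, 4), Pow(Add(15, x), -1), Add(-6, E)))
J = Rational(-999, 125) (J = Add(-8, Pow(125, -1)) = Add(-8, Rational(1, 125)) = Rational(-999, 125) ≈ -7.9920)
Mul(Add(Function('V')(1, 0), 364), J) = Mul(Add(Mul(Rational(1, 4), Pow(Add(15, 1), -1), Add(6, Mul(-1, 0))), 364), Rational(-999, 125)) = Mul(Add(Mul(Rational(1, 4), Pow(16, -1), Add(6, 0)), 364), Rational(-999, 125)) = Mul(Add(Mul(Rational(1, 4), Rational(1, 16), 6), 364), Rational(-999, 125)) = Mul(Add(Rational(3, 32), 364), Rational(-999, 125)) = Mul(Rational(11651, 32), Rational(-999, 125)) = Rational(-11639349, 4000)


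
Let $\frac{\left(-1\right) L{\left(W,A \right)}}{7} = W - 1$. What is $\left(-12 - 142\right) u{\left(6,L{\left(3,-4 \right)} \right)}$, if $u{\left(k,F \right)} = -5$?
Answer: $770$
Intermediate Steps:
$L{\left(W,A \right)} = 7 - 7 W$ ($L{\left(W,A \right)} = - 7 \left(W - 1\right) = - 7 \left(-1 + W\right) = 7 - 7 W$)
$\left(-12 - 142\right) u{\left(6,L{\left(3,-4 \right)} \right)} = \left(-12 - 142\right) \left(-5\right) = \left(-154\right) \left(-5\right) = 770$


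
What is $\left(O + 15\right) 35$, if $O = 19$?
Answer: $1190$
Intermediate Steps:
$\left(O + 15\right) 35 = \left(19 + 15\right) 35 = 34 \cdot 35 = 1190$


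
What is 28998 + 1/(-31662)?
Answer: 918134675/31662 ≈ 28998.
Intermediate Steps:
28998 + 1/(-31662) = 28998 - 1/31662 = 918134675/31662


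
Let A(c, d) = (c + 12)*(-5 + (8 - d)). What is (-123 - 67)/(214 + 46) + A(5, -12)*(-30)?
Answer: -198919/26 ≈ -7650.7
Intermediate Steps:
A(c, d) = (3 - d)*(12 + c) (A(c, d) = (12 + c)*(3 - d) = (3 - d)*(12 + c))
(-123 - 67)/(214 + 46) + A(5, -12)*(-30) = (-123 - 67)/(214 + 46) + (36 - 12*(-12) + 3*5 - 1*5*(-12))*(-30) = -190/260 + (36 + 144 + 15 + 60)*(-30) = -190*1/260 + 255*(-30) = -19/26 - 7650 = -198919/26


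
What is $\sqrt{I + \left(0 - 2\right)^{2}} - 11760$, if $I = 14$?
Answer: $-11760 + 3 \sqrt{2} \approx -11756.0$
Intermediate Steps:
$\sqrt{I + \left(0 - 2\right)^{2}} - 11760 = \sqrt{14 + \left(0 - 2\right)^{2}} - 11760 = \sqrt{14 + \left(-2\right)^{2}} - 11760 = \sqrt{14 + 4} - 11760 = \sqrt{18} - 11760 = 3 \sqrt{2} - 11760 = -11760 + 3 \sqrt{2}$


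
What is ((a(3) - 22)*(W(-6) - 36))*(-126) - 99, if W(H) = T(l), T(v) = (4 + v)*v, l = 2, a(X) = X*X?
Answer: -39411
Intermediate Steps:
a(X) = X²
T(v) = v*(4 + v)
W(H) = 12 (W(H) = 2*(4 + 2) = 2*6 = 12)
((a(3) - 22)*(W(-6) - 36))*(-126) - 99 = ((3² - 22)*(12 - 36))*(-126) - 99 = ((9 - 22)*(-24))*(-126) - 99 = -13*(-24)*(-126) - 99 = 312*(-126) - 99 = -39312 - 99 = -39411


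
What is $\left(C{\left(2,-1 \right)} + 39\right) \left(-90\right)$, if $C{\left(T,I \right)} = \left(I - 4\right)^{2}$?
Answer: $-5760$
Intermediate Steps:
$C{\left(T,I \right)} = \left(-4 + I\right)^{2}$
$\left(C{\left(2,-1 \right)} + 39\right) \left(-90\right) = \left(\left(-4 - 1\right)^{2} + 39\right) \left(-90\right) = \left(\left(-5\right)^{2} + 39\right) \left(-90\right) = \left(25 + 39\right) \left(-90\right) = 64 \left(-90\right) = -5760$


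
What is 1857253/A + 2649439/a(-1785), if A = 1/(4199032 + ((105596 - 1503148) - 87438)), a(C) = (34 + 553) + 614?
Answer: 6053835841247265/1201 ≈ 5.0407e+12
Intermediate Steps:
a(C) = 1201 (a(C) = 587 + 614 = 1201)
A = 1/2714042 (A = 1/(4199032 + (-1397552 - 87438)) = 1/(4199032 - 1484990) = 1/2714042 ≈ 3.6845e-7)
1857253/A + 2649439/a(-1785) = 1857253/(1/2714042) + 2649439/1201 = 1857253*2714042 + 2649439*(1/1201) = 5040662646626 + 2649439/1201 = 6053835841247265/1201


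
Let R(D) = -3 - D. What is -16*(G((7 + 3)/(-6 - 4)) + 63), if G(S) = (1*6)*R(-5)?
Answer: -1200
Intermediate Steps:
G(S) = 12 (G(S) = (1*6)*(-3 - 1*(-5)) = 6*(-3 + 5) = 6*2 = 12)
-16*(G((7 + 3)/(-6 - 4)) + 63) = -16*(12 + 63) = -16*75 = -1200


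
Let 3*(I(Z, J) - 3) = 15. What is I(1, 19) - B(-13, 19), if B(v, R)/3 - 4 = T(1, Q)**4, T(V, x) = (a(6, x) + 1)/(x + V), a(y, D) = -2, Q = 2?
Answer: -109/27 ≈ -4.0370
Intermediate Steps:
I(Z, J) = 8 (I(Z, J) = 3 + (1/3)*15 = 3 + 5 = 8)
T(V, x) = -1/(V + x) (T(V, x) = (-2 + 1)/(x + V) = -1/(V + x))
B(v, R) = 325/27 (B(v, R) = 12 + 3*(-1/(1 + 2))**4 = 12 + 3*(-1/3)**4 = 12 + 3*(1/81) = 12 + 1/27 = 325/27)
I(1, 19) - B(-13, 19) = 8 - 1*325/27 = 8 - 325/27 = -109/27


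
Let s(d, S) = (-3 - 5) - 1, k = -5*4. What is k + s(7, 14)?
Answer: -29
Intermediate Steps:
k = -20
s(d, S) = -9 (s(d, S) = -8 - 1 = -9)
k + s(7, 14) = -20 - 9 = -29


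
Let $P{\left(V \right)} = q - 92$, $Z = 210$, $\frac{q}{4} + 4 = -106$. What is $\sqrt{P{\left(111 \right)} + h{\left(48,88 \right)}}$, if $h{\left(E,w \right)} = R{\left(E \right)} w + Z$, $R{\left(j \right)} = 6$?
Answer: $\sqrt{206} \approx 14.353$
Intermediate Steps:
$q = -440$ ($q = -16 + 4 \left(-106\right) = -16 - 424 = -440$)
$P{\left(V \right)} = -532$ ($P{\left(V \right)} = -440 - 92 = -532$)
$h{\left(E,w \right)} = 210 + 6 w$ ($h{\left(E,w \right)} = 6 w + 210 = 210 + 6 w$)
$\sqrt{P{\left(111 \right)} + h{\left(48,88 \right)}} = \sqrt{-532 + \left(210 + 6 \cdot 88\right)} = \sqrt{-532 + \left(210 + 528\right)} = \sqrt{-532 + 738} = \sqrt{206}$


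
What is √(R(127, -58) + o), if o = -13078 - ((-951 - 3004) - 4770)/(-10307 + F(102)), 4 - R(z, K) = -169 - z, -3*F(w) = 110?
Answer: I*√12305041832083/31031 ≈ 113.04*I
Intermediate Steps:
F(w) = -110/3 (F(w) = -⅓*110 = -110/3)
R(z, K) = 173 + z (R(z, K) = 4 - (-169 - z) = 4 + (169 + z) = 173 + z)
o = -405849593/31031 (o = -13078 - ((-951 - 3004) - 4770)/(-10307 - 110/3) = -13078 - (-3955 - 4770)/(-31031/3) = -13078 - (-8725)*(-3)/31031 = -13078 - 1*26175/31031 = -13078 - 26175/31031 = -405849593/31031 ≈ -13079.)
√(R(127, -58) + o) = √((173 + 127) - 405849593/31031) = √(300 - 405849593/31031) = √(-396540293/31031) = I*√12305041832083/31031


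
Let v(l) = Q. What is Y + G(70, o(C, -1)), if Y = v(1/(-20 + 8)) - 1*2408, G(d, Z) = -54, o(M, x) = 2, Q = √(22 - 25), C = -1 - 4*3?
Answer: -2462 + I*√3 ≈ -2462.0 + 1.732*I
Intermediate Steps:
C = -13 (C = -1 - 12 = -13)
Q = I*√3 (Q = √(-3) = I*√3 ≈ 1.732*I)
v(l) = I*√3
Y = -2408 + I*√3 (Y = I*√3 - 1*2408 = I*√3 - 2408 = -2408 + I*√3 ≈ -2408.0 + 1.732*I)
Y + G(70, o(C, -1)) = (-2408 + I*√3) - 54 = -2462 + I*√3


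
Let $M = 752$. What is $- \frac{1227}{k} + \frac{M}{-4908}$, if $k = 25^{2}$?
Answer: $- \frac{1623029}{766875} \approx -2.1164$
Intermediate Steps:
$k = 625$
$- \frac{1227}{k} + \frac{M}{-4908} = - \frac{1227}{625} + \frac{752}{-4908} = \left(-1227\right) \frac{1}{625} + 752 \left(- \frac{1}{4908}\right) = - \frac{1227}{625} - \frac{188}{1227} = - \frac{1623029}{766875}$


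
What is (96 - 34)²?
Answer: 3844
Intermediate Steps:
(96 - 34)² = 62² = 3844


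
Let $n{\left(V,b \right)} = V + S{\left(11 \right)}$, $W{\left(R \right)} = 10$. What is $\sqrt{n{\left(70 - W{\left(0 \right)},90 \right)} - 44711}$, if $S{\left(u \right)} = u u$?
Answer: $i \sqrt{44530} \approx 211.02 i$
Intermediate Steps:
$S{\left(u \right)} = u^{2}$
$n{\left(V,b \right)} = 121 + V$ ($n{\left(V,b \right)} = V + 11^{2} = V + 121 = 121 + V$)
$\sqrt{n{\left(70 - W{\left(0 \right)},90 \right)} - 44711} = \sqrt{\left(121 + \left(70 - 10\right)\right) - 44711} = \sqrt{\left(121 + 60\right) - 44711} = \sqrt{181 - 44711} = \sqrt{-44530} = i \sqrt{44530}$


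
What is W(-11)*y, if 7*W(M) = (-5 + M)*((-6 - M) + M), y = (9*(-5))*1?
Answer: -4320/7 ≈ -617.14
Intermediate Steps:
y = -45 (y = -45*1 = -45)
W(M) = 30/7 - 6*M/7 (W(M) = ((-5 + M)*((-6 - M) + M))/7 = ((-5 + M)*(-6))/7 = (30 - 6*M)/7 = 30/7 - 6*M/7)
W(-11)*y = (30/7 - 6/7*(-11))*(-45) = (30/7 + 66/7)*(-45) = (96/7)*(-45) = -4320/7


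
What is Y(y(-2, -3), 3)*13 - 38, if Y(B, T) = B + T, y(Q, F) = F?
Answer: -38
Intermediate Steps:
Y(y(-2, -3), 3)*13 - 38 = (-3 + 3)*13 - 38 = 0*13 - 38 = 0 - 38 = -38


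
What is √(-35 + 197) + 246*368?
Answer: 90528 + 9*√2 ≈ 90541.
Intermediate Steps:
√(-35 + 197) + 246*368 = √162 + 90528 = 9*√2 + 90528 = 90528 + 9*√2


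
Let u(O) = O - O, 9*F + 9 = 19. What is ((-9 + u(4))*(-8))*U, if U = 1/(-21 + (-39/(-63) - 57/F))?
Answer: -15120/15053 ≈ -1.0045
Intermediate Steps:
F = 10/9 (F = -1 + (⅑)*19 = -1 + 19/9 = 10/9 ≈ 1.1111)
u(O) = 0
U = -210/15053 (U = 1/(-21 + (-39/(-63) - 57/10/9)) = 1/(-21 + (-39*(-1/63) - 57*9/10)) = 1/(-21 + (13/21 - 513/10)) = 1/(-21 - 10643/210) = 1/(-15053/210) = -210/15053 ≈ -0.013951)
((-9 + u(4))*(-8))*U = ((-9 + 0)*(-8))*(-210/15053) = -9*(-8)*(-210/15053) = 72*(-210/15053) = -15120/15053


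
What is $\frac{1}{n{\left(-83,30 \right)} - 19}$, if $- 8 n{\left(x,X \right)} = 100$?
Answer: $- \frac{2}{63} \approx -0.031746$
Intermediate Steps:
$n{\left(x,X \right)} = - \frac{25}{2}$ ($n{\left(x,X \right)} = \left(- \frac{1}{8}\right) 100 = - \frac{25}{2}$)
$\frac{1}{n{\left(-83,30 \right)} - 19} = \frac{1}{- \frac{25}{2} - 19} = \frac{1}{- \frac{63}{2}} = - \frac{2}{63}$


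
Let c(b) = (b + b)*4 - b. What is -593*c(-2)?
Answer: 8302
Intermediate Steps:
c(b) = 7*b (c(b) = (2*b)*4 - b = 8*b - b = 7*b)
-593*c(-2) = -4151*(-2) = -593*(-14) = 8302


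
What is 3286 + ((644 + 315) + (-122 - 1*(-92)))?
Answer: 4215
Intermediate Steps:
3286 + ((644 + 315) + (-122 - 1*(-92))) = 3286 + (959 + (-122 + 92)) = 3286 + (959 - 30) = 3286 + 929 = 4215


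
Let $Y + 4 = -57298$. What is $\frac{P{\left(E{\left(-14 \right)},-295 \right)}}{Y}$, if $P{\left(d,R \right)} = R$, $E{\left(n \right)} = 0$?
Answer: $\frac{295}{57302} \approx 0.0051482$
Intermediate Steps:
$Y = -57302$ ($Y = -4 - 57298 = -57302$)
$\frac{P{\left(E{\left(-14 \right)},-295 \right)}}{Y} = - \frac{295}{-57302} = \left(-295\right) \left(- \frac{1}{57302}\right) = \frac{295}{57302}$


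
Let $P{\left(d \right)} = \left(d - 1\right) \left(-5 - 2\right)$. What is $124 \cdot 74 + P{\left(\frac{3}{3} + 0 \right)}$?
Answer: $9176$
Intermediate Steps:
$P{\left(d \right)} = 7 - 7 d$ ($P{\left(d \right)} = \left(-1 + d\right) \left(-7\right) = 7 - 7 d$)
$124 \cdot 74 + P{\left(\frac{3}{3} + 0 \right)} = 124 \cdot 74 + \left(7 - 7 \left(\frac{3}{3} + 0\right)\right) = 9176 + \left(7 - 7 \left(3 \cdot \frac{1}{3} + 0\right)\right) = 9176 + \left(7 - 7 \left(1 + 0\right)\right) = 9176 + \left(7 - 7\right) = 9176 + 0 = 9176$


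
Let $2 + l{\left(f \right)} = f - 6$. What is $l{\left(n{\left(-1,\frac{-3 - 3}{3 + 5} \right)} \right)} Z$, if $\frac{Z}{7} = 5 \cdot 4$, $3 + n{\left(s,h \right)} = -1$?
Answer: $-1680$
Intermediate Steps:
$n{\left(s,h \right)} = -4$ ($n{\left(s,h \right)} = -3 - 1 = -4$)
$l{\left(f \right)} = -8 + f$ ($l{\left(f \right)} = -2 + \left(f - 6\right) = -2 + \left(-6 + f\right) = -8 + f$)
$Z = 140$ ($Z = 7 \cdot 5 \cdot 4 = 7 \cdot 20 = 140$)
$l{\left(n{\left(-1,\frac{-3 - 3}{3 + 5} \right)} \right)} Z = \left(-8 - 4\right) 140 = \left(-12\right) 140 = -1680$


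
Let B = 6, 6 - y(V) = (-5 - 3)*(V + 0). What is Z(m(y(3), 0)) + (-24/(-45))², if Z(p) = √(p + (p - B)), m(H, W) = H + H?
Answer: 64/225 + √114 ≈ 10.962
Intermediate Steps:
y(V) = 6 + 8*V (y(V) = 6 - (-5 - 3)*(V + 0) = 6 - (-8)*V = 6 + 8*V)
m(H, W) = 2*H
Z(p) = √(-6 + 2*p) (Z(p) = √(p + (p - 1*6)) = √(p + (p - 6)) = √(p + (-6 + p)) = √(-6 + 2*p))
Z(m(y(3), 0)) + (-24/(-45))² = √(-6 + 2*(2*(6 + 8*3))) + (-24/(-45))² = √(-6 + 2*(2*(6 + 24))) + (-24*(-1/45))² = √(-6 + 2*(2*30)) + (8/15)² = √(-6 + 2*60) + 64/225 = √(-6 + 120) + 64/225 = √114 + 64/225 = 64/225 + √114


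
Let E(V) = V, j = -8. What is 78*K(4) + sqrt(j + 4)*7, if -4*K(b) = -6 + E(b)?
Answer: 39 + 14*I ≈ 39.0 + 14.0*I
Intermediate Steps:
K(b) = 3/2 - b/4 (K(b) = -(-6 + b)/4 = 3/2 - b/4)
78*K(4) + sqrt(j + 4)*7 = 78*(3/2 - 1/4*4) + sqrt(-8 + 4)*7 = 78*(3/2 - 1) + sqrt(-4)*7 = 78*(1/2) + (2*I)*7 = 39 + 14*I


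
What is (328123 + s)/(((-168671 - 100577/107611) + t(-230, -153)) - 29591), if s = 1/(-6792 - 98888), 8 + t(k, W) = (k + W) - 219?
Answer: -3731523193981429/2261648736195920 ≈ -1.6499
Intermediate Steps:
t(k, W) = -227 + W + k (t(k, W) = -8 + ((k + W) - 219) = -8 + ((W + k) - 219) = -8 + (-219 + W + k) = -227 + W + k)
s = -1/105680 (s = 1/(-105680) = -1/105680 ≈ -9.4625e-6)
(328123 + s)/(((-168671 - 100577/107611) + t(-230, -153)) - 29591) = (328123 - 1/105680)/(((-168671 - 100577/107611) + (-227 - 153 - 230)) - 29591) = 34676038639/(105680*(((-168671 - 100577*1/107611) - 610) - 29591)) = 34676038639/(105680*(((-168671 - 100577/107611) - 610) - 29591)) = 34676038639/(105680*((-18150955558/107611 - 610) - 29591)) = 34676038639/(105680*(-18216598268/107611 - 29591)) = 34676038639/(105680*(-21400915369/107611)) = (34676038639/105680)*(-107611/21400915369) = -3731523193981429/2261648736195920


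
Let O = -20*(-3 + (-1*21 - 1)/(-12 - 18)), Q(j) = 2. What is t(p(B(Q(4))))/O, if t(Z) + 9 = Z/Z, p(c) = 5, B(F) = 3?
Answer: -3/17 ≈ -0.17647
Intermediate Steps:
t(Z) = -8 (t(Z) = -9 + Z/Z = -9 + 1 = -8)
O = 136/3 (O = -20*(-3 + (-21 - 1)/(-30)) = -20*(-3 - 22*(-1/30)) = -20*(-3 + 11/15) = -20*(-34/15) = 136/3 ≈ 45.333)
t(p(B(Q(4))))/O = -8/136/3 = -8*3/136 = -3/17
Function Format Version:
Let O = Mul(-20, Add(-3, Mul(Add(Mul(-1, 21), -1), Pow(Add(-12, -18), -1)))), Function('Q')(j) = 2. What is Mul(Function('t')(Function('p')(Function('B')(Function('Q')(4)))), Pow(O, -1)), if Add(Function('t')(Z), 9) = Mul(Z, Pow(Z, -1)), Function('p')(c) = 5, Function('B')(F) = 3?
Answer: Rational(-3, 17) ≈ -0.17647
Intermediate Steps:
Function('t')(Z) = -8 (Function('t')(Z) = Add(-9, Mul(Z, Pow(Z, -1))) = Add(-9, 1) = -8)
O = Rational(136, 3) (O = Mul(-20, Add(-3, Mul(Add(-21, -1), Pow(-30, -1)))) = Mul(-20, Add(-3, Mul(-22, Rational(-1, 30)))) = Mul(-20, Add(-3, Rational(11, 15))) = Mul(-20, Rational(-34, 15)) = Rational(136, 3) ≈ 45.333)
Mul(Function('t')(Function('p')(Function('B')(Function('Q')(4)))), Pow(O, -1)) = Mul(-8, Pow(Rational(136, 3), -1)) = Mul(-8, Rational(3, 136)) = Rational(-3, 17)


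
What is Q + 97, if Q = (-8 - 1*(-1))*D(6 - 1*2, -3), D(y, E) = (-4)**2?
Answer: -15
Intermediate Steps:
D(y, E) = 16
Q = -112 (Q = (-8 - 1*(-1))*16 = (-8 + 1)*16 = -7*16 = -112)
Q + 97 = -112 + 97 = -15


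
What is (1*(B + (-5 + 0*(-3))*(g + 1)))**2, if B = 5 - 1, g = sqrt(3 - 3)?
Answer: 1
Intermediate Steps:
g = 0 (g = sqrt(0) = 0)
B = 4
(1*(B + (-5 + 0*(-3))*(g + 1)))**2 = (1*(4 + (-5 + 0*(-3))*(0 + 1)))**2 = (1*(4 + (-5 + 0)*1))**2 = (1*(4 - 5*1))**2 = (1*(4 - 5))**2 = (1*(-1))**2 = (-1)**2 = 1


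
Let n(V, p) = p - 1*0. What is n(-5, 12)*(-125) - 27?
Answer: -1527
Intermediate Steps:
n(V, p) = p (n(V, p) = p + 0 = p)
n(-5, 12)*(-125) - 27 = 12*(-125) - 27 = -1500 - 27 = -1527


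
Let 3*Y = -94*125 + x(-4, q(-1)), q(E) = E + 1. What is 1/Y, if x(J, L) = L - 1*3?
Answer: -3/11753 ≈ -0.00025525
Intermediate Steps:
q(E) = 1 + E
x(J, L) = -3 + L (x(J, L) = L - 3 = -3 + L)
Y = -11753/3 (Y = (-94*125 + (-3 + (1 - 1)))/3 = (-11750 + (-3 + 0))/3 = (-11750 - 3)/3 = (⅓)*(-11753) = -11753/3 ≈ -3917.7)
1/Y = 1/(-11753/3) = -3/11753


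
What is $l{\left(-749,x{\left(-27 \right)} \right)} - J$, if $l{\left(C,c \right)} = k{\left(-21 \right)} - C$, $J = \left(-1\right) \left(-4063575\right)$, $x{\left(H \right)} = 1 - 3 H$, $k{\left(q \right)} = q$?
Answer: $-4062847$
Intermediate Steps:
$J = 4063575$
$l{\left(C,c \right)} = -21 - C$
$l{\left(-749,x{\left(-27 \right)} \right)} - J = \left(-21 - -749\right) - 4063575 = \left(-21 + 749\right) - 4063575 = 728 - 4063575 = -4062847$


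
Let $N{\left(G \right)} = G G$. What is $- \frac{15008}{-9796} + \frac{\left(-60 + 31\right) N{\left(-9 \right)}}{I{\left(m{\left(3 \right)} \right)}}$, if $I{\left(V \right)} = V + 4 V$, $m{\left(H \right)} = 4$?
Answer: $- \frac{5677661}{48980} \approx -115.92$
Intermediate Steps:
$N{\left(G \right)} = G^{2}$
$I{\left(V \right)} = 5 V$
$- \frac{15008}{-9796} + \frac{\left(-60 + 31\right) N{\left(-9 \right)}}{I{\left(m{\left(3 \right)} \right)}} = - \frac{15008}{-9796} + \frac{\left(-60 + 31\right) \left(-9\right)^{2}}{5 \cdot 4} = \left(-15008\right) \left(- \frac{1}{9796}\right) + \frac{\left(-29\right) 81}{20} = \frac{3752}{2449} - \frac{2349}{20} = - \frac{5677661}{48980}$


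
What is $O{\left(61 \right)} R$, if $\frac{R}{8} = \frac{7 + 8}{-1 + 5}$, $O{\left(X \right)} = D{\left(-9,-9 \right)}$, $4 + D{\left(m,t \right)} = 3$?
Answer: $-30$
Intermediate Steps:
$D{\left(m,t \right)} = -1$ ($D{\left(m,t \right)} = -4 + 3 = -1$)
$O{\left(X \right)} = -1$
$R = 30$ ($R = 8 \frac{7 + 8}{-1 + 5} = 8 \cdot \frac{15}{4} = 30$)
$O{\left(61 \right)} R = \left(-1\right) 30 = -30$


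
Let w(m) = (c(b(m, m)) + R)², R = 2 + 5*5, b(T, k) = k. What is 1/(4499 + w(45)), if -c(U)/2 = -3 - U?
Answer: 1/19628 ≈ 5.0948e-5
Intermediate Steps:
c(U) = 6 + 2*U (c(U) = -2*(-3 - U) = 6 + 2*U)
R = 27 (R = 2 + 25 = 27)
w(m) = (33 + 2*m)² (w(m) = ((6 + 2*m) + 27)² = (33 + 2*m)²)
1/(4499 + w(45)) = 1/(4499 + (33 + 2*45)²) = 1/(4499 + (33 + 90)²) = 1/(4499 + 123²) = 1/(4499 + 15129) = 1/19628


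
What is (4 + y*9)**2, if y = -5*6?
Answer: 70756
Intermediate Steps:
y = -30 (y = -5*6 = -30)
(4 + y*9)**2 = (4 - 30*9)**2 = (4 - 270)**2 = (-266)**2 = 70756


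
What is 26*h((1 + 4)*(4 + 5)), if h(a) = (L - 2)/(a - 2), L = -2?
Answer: -104/43 ≈ -2.4186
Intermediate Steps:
h(a) = -4/(-2 + a) (h(a) = (-2 - 2)/(a - 2) = -4/(-2 + a))
26*h((1 + 4)*(4 + 5)) = 26*(-4/(-2 + (1 + 4)*(4 + 5))) = 26*(-4/(-2 + 5*9)) = 26*(-4/(-2 + 45)) = 26*(-4/43) = -104/43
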